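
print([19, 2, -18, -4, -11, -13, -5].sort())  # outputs None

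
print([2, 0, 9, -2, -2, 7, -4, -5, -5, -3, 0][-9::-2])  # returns [9, 2]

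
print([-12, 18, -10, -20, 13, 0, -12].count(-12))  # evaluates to 2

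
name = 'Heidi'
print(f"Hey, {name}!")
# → Hey, Heidi!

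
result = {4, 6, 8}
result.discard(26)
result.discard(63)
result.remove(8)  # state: {4, 6}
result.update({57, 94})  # {4, 6, 57, 94}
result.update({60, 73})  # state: {4, 6, 57, 60, 73, 94}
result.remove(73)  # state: {4, 6, 57, 60, 94}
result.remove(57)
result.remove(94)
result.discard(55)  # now {4, 6, 60}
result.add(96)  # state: {4, 6, 60, 96}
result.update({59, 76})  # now {4, 6, 59, 60, 76, 96}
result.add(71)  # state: {4, 6, 59, 60, 71, 76, 96}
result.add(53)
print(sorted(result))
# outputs [4, 6, 53, 59, 60, 71, 76, 96]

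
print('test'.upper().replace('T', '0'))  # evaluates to 0ES0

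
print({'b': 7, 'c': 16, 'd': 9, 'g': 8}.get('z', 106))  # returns 106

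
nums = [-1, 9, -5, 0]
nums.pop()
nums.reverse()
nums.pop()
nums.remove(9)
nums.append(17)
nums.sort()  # [-5, 17]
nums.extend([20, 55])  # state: [-5, 17, 20, 55]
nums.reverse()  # [55, 20, 17, -5]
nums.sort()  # [-5, 17, 20, 55]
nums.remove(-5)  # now [17, 20, 55]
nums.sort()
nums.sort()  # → [17, 20, 55]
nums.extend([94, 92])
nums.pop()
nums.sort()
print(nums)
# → [17, 20, 55, 94]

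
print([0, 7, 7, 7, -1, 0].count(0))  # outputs 2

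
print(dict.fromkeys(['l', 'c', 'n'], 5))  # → {'l': 5, 'c': 5, 'n': 5}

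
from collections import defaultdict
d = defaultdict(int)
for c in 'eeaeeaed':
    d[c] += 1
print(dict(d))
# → {'e': 5, 'a': 2, 'd': 1}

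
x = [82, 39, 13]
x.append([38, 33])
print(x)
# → [82, 39, 13, [38, 33]]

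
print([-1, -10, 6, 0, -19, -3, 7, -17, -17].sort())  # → None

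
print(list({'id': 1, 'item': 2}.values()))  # [1, 2]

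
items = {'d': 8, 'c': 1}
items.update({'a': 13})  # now {'d': 8, 'c': 1, 'a': 13}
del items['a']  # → {'d': 8, 'c': 1}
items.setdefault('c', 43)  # 1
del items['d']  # {'c': 1}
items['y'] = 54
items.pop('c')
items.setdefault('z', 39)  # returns 39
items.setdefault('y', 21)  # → 54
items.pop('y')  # 54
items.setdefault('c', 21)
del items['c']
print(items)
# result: {'z': 39}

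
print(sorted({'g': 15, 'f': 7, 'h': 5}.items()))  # [('f', 7), ('g', 15), ('h', 5)]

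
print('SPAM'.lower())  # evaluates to spam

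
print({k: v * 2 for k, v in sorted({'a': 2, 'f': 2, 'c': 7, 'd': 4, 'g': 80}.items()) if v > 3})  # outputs {'c': 14, 'd': 8, 'g': 160}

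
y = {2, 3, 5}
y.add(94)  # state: {2, 3, 5, 94}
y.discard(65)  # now {2, 3, 5, 94}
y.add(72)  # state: {2, 3, 5, 72, 94}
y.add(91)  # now {2, 3, 5, 72, 91, 94}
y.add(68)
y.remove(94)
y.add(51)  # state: {2, 3, 5, 51, 68, 72, 91}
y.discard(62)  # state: {2, 3, 5, 51, 68, 72, 91}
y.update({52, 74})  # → {2, 3, 5, 51, 52, 68, 72, 74, 91}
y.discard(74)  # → {2, 3, 5, 51, 52, 68, 72, 91}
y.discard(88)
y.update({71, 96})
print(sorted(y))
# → [2, 3, 5, 51, 52, 68, 71, 72, 91, 96]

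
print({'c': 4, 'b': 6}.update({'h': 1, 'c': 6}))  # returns None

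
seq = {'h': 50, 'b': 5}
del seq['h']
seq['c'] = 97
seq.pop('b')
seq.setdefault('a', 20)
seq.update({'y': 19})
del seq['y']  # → {'c': 97, 'a': 20}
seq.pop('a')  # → 20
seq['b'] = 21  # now {'c': 97, 'b': 21}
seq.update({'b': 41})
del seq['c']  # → {'b': 41}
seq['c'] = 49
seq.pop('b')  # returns 41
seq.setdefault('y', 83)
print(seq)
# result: {'c': 49, 'y': 83}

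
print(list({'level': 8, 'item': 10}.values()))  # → [8, 10]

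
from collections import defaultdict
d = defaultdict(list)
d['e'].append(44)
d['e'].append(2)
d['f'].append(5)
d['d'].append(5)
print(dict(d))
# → {'e': [44, 2], 'f': [5], 'd': [5]}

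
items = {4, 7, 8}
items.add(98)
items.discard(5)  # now {4, 7, 8, 98}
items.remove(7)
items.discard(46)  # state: {4, 8, 98}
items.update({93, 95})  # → {4, 8, 93, 95, 98}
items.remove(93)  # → {4, 8, 95, 98}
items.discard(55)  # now {4, 8, 95, 98}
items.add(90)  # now {4, 8, 90, 95, 98}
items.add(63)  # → {4, 8, 63, 90, 95, 98}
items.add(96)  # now {4, 8, 63, 90, 95, 96, 98}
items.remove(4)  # {8, 63, 90, 95, 96, 98}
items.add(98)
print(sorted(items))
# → [8, 63, 90, 95, 96, 98]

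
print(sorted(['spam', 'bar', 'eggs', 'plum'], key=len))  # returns ['bar', 'spam', 'eggs', 'plum']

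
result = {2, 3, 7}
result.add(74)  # {2, 3, 7, 74}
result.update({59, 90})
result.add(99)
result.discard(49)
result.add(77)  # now {2, 3, 7, 59, 74, 77, 90, 99}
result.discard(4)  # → {2, 3, 7, 59, 74, 77, 90, 99}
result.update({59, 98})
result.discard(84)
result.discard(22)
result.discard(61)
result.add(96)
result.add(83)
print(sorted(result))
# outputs [2, 3, 7, 59, 74, 77, 83, 90, 96, 98, 99]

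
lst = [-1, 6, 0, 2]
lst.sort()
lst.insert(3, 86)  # [-1, 0, 2, 86, 6]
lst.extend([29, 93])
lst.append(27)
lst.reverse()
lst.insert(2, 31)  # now [27, 93, 31, 29, 6, 86, 2, 0, -1]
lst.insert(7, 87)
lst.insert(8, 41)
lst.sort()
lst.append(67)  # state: [-1, 0, 2, 6, 27, 29, 31, 41, 86, 87, 93, 67]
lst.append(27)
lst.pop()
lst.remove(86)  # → [-1, 0, 2, 6, 27, 29, 31, 41, 87, 93, 67]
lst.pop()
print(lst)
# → [-1, 0, 2, 6, 27, 29, 31, 41, 87, 93]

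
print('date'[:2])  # da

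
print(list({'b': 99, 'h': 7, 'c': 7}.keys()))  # ['b', 'h', 'c']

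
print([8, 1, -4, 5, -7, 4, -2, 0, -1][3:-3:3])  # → [5]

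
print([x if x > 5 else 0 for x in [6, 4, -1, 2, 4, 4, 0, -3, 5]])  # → [6, 0, 0, 0, 0, 0, 0, 0, 0]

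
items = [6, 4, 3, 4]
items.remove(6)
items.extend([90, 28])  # [4, 3, 4, 90, 28]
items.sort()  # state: [3, 4, 4, 28, 90]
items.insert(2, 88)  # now [3, 4, 88, 4, 28, 90]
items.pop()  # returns 90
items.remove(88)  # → [3, 4, 4, 28]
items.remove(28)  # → [3, 4, 4]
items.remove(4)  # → [3, 4]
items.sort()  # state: [3, 4]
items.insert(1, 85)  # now [3, 85, 4]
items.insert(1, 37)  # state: [3, 37, 85, 4]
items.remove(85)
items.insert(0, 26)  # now [26, 3, 37, 4]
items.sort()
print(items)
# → [3, 4, 26, 37]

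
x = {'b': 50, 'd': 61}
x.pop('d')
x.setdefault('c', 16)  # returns 16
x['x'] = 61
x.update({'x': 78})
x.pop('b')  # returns 50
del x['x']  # {'c': 16}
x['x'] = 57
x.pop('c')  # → 16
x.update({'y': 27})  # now {'x': 57, 'y': 27}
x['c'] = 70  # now {'x': 57, 'y': 27, 'c': 70}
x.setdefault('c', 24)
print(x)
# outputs {'x': 57, 'y': 27, 'c': 70}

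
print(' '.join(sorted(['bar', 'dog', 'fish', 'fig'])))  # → bar dog fig fish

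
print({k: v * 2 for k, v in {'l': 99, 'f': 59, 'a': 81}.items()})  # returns {'l': 198, 'f': 118, 'a': 162}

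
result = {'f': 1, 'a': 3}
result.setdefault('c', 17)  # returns 17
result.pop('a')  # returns 3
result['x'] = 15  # {'f': 1, 'c': 17, 'x': 15}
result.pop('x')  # 15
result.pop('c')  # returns 17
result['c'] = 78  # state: {'f': 1, 'c': 78}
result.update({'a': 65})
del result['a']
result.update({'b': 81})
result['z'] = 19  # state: {'f': 1, 'c': 78, 'b': 81, 'z': 19}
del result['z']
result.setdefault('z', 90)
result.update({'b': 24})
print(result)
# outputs {'f': 1, 'c': 78, 'b': 24, 'z': 90}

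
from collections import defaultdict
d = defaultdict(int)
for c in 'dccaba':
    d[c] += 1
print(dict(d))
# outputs {'d': 1, 'c': 2, 'a': 2, 'b': 1}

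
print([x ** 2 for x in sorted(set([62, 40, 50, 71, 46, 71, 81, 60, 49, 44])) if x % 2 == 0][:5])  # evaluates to [1600, 1936, 2116, 2500, 3600]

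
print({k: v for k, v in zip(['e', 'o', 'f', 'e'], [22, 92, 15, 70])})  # {'e': 70, 'o': 92, 'f': 15}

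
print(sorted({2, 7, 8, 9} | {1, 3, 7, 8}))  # [1, 2, 3, 7, 8, 9]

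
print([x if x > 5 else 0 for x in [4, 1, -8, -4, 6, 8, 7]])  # [0, 0, 0, 0, 6, 8, 7]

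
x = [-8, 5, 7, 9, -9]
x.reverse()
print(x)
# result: [-9, 9, 7, 5, -8]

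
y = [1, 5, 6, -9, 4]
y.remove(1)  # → [5, 6, -9, 4]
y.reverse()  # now [4, -9, 6, 5]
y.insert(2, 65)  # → [4, -9, 65, 6, 5]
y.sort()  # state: [-9, 4, 5, 6, 65]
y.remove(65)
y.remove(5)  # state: [-9, 4, 6]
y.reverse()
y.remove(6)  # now [4, -9]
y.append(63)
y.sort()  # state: [-9, 4, 63]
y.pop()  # 63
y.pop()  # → 4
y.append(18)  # [-9, 18]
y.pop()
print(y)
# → [-9]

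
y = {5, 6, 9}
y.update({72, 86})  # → {5, 6, 9, 72, 86}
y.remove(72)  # {5, 6, 9, 86}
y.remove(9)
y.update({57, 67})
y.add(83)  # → {5, 6, 57, 67, 83, 86}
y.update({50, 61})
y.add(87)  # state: {5, 6, 50, 57, 61, 67, 83, 86, 87}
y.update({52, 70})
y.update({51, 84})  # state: {5, 6, 50, 51, 52, 57, 61, 67, 70, 83, 84, 86, 87}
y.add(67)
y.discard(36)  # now {5, 6, 50, 51, 52, 57, 61, 67, 70, 83, 84, 86, 87}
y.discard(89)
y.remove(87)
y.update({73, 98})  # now {5, 6, 50, 51, 52, 57, 61, 67, 70, 73, 83, 84, 86, 98}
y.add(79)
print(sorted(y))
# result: [5, 6, 50, 51, 52, 57, 61, 67, 70, 73, 79, 83, 84, 86, 98]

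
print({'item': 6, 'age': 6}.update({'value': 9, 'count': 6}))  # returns None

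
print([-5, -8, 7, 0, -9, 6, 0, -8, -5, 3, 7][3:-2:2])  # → [0, 6, -8]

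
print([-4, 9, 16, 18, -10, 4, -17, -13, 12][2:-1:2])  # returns [16, -10, -17]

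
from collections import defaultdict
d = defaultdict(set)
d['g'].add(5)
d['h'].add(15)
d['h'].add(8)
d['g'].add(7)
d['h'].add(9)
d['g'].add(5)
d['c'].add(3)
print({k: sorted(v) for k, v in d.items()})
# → {'g': [5, 7], 'h': [8, 9, 15], 'c': [3]}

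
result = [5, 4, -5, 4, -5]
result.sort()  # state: [-5, -5, 4, 4, 5]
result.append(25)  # [-5, -5, 4, 4, 5, 25]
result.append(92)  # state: [-5, -5, 4, 4, 5, 25, 92]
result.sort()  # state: [-5, -5, 4, 4, 5, 25, 92]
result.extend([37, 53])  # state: [-5, -5, 4, 4, 5, 25, 92, 37, 53]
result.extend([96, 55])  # [-5, -5, 4, 4, 5, 25, 92, 37, 53, 96, 55]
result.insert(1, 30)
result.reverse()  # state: [55, 96, 53, 37, 92, 25, 5, 4, 4, -5, 30, -5]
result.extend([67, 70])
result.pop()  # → 70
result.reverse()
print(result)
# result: [67, -5, 30, -5, 4, 4, 5, 25, 92, 37, 53, 96, 55]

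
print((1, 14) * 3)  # (1, 14, 1, 14, 1, 14)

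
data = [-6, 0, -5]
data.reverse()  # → [-5, 0, -6]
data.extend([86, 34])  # [-5, 0, -6, 86, 34]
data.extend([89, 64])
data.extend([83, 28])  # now [-5, 0, -6, 86, 34, 89, 64, 83, 28]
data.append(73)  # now [-5, 0, -6, 86, 34, 89, 64, 83, 28, 73]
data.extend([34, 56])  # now [-5, 0, -6, 86, 34, 89, 64, 83, 28, 73, 34, 56]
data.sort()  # [-6, -5, 0, 28, 34, 34, 56, 64, 73, 83, 86, 89]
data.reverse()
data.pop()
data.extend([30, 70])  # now [89, 86, 83, 73, 64, 56, 34, 34, 28, 0, -5, 30, 70]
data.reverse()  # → [70, 30, -5, 0, 28, 34, 34, 56, 64, 73, 83, 86, 89]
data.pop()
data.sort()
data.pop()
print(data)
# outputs [-5, 0, 28, 30, 34, 34, 56, 64, 70, 73, 83]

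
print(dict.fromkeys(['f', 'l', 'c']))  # {'f': None, 'l': None, 'c': None}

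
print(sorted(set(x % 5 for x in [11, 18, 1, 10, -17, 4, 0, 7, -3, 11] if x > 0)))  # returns [0, 1, 2, 3, 4]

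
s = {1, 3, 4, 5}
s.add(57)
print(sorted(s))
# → [1, 3, 4, 5, 57]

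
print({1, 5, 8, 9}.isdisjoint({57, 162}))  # True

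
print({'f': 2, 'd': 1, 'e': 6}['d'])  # 1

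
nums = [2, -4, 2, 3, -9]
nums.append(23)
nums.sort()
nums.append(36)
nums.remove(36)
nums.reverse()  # [23, 3, 2, 2, -4, -9]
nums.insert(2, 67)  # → [23, 3, 67, 2, 2, -4, -9]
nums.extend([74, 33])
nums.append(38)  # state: [23, 3, 67, 2, 2, -4, -9, 74, 33, 38]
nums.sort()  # [-9, -4, 2, 2, 3, 23, 33, 38, 67, 74]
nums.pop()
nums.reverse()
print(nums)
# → [67, 38, 33, 23, 3, 2, 2, -4, -9]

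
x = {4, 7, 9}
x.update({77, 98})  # {4, 7, 9, 77, 98}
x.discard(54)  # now {4, 7, 9, 77, 98}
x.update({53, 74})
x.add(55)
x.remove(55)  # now {4, 7, 9, 53, 74, 77, 98}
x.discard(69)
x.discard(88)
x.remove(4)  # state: {7, 9, 53, 74, 77, 98}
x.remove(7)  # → {9, 53, 74, 77, 98}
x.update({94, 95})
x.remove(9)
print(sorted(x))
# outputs [53, 74, 77, 94, 95, 98]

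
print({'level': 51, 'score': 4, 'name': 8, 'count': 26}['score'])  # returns 4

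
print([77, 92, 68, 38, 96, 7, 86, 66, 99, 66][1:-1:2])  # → [92, 38, 7, 66]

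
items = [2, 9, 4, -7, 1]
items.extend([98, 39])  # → [2, 9, 4, -7, 1, 98, 39]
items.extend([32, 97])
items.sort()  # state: [-7, 1, 2, 4, 9, 32, 39, 97, 98]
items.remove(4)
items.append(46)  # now [-7, 1, 2, 9, 32, 39, 97, 98, 46]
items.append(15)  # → [-7, 1, 2, 9, 32, 39, 97, 98, 46, 15]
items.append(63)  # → [-7, 1, 2, 9, 32, 39, 97, 98, 46, 15, 63]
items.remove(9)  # [-7, 1, 2, 32, 39, 97, 98, 46, 15, 63]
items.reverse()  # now [63, 15, 46, 98, 97, 39, 32, 2, 1, -7]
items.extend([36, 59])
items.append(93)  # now [63, 15, 46, 98, 97, 39, 32, 2, 1, -7, 36, 59, 93]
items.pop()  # 93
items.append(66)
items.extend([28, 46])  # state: [63, 15, 46, 98, 97, 39, 32, 2, 1, -7, 36, 59, 66, 28, 46]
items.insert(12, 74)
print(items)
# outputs [63, 15, 46, 98, 97, 39, 32, 2, 1, -7, 36, 59, 74, 66, 28, 46]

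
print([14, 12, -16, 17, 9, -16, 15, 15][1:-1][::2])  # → [12, 17, -16]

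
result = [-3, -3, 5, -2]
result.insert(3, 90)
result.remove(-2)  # [-3, -3, 5, 90]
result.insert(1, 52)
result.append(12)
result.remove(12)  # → [-3, 52, -3, 5, 90]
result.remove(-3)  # [52, -3, 5, 90]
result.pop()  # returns 90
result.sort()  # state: [-3, 5, 52]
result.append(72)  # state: [-3, 5, 52, 72]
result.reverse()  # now [72, 52, 5, -3]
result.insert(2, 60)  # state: [72, 52, 60, 5, -3]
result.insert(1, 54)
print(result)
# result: [72, 54, 52, 60, 5, -3]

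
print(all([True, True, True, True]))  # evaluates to True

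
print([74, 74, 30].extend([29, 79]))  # None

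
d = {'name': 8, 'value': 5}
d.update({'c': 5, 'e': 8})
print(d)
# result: {'name': 8, 'value': 5, 'c': 5, 'e': 8}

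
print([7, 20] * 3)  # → [7, 20, 7, 20, 7, 20]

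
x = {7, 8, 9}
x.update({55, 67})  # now {7, 8, 9, 55, 67}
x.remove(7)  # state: {8, 9, 55, 67}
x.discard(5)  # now {8, 9, 55, 67}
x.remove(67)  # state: {8, 9, 55}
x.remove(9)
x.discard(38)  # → {8, 55}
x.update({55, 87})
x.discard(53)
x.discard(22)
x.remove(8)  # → {55, 87}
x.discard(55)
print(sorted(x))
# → [87]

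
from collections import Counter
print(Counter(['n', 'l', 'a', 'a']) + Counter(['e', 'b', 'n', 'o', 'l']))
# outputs Counter({'n': 2, 'l': 2, 'a': 2, 'e': 1, 'b': 1, 'o': 1})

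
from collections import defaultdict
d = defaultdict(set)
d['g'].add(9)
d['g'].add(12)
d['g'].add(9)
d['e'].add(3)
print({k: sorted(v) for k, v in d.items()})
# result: {'g': [9, 12], 'e': [3]}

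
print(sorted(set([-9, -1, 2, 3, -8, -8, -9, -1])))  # [-9, -8, -1, 2, 3]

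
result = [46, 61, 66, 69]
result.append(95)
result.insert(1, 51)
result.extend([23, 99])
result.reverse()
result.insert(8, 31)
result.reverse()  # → [31, 46, 51, 61, 66, 69, 95, 23, 99]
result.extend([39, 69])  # [31, 46, 51, 61, 66, 69, 95, 23, 99, 39, 69]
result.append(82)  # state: [31, 46, 51, 61, 66, 69, 95, 23, 99, 39, 69, 82]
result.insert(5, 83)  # [31, 46, 51, 61, 66, 83, 69, 95, 23, 99, 39, 69, 82]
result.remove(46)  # [31, 51, 61, 66, 83, 69, 95, 23, 99, 39, 69, 82]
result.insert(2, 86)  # [31, 51, 86, 61, 66, 83, 69, 95, 23, 99, 39, 69, 82]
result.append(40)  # [31, 51, 86, 61, 66, 83, 69, 95, 23, 99, 39, 69, 82, 40]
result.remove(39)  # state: [31, 51, 86, 61, 66, 83, 69, 95, 23, 99, 69, 82, 40]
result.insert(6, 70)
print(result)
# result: [31, 51, 86, 61, 66, 83, 70, 69, 95, 23, 99, 69, 82, 40]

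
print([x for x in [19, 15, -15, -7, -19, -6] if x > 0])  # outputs [19, 15]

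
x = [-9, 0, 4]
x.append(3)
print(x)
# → [-9, 0, 4, 3]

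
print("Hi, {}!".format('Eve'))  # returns Hi, Eve!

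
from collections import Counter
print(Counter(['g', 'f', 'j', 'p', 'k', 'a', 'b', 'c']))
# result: Counter({'g': 1, 'f': 1, 'j': 1, 'p': 1, 'k': 1, 'a': 1, 'b': 1, 'c': 1})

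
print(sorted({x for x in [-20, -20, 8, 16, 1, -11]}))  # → [-20, -11, 1, 8, 16]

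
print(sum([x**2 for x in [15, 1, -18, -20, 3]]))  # 959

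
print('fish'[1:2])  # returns i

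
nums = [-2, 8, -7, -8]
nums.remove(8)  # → [-2, -7, -8]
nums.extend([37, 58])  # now [-2, -7, -8, 37, 58]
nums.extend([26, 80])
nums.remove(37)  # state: [-2, -7, -8, 58, 26, 80]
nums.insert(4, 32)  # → [-2, -7, -8, 58, 32, 26, 80]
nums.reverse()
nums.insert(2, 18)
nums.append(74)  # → [80, 26, 18, 32, 58, -8, -7, -2, 74]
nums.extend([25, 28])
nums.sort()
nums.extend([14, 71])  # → [-8, -7, -2, 18, 25, 26, 28, 32, 58, 74, 80, 14, 71]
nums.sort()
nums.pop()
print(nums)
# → [-8, -7, -2, 14, 18, 25, 26, 28, 32, 58, 71, 74]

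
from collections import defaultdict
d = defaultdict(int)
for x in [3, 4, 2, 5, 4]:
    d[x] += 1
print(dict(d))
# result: {3: 1, 4: 2, 2: 1, 5: 1}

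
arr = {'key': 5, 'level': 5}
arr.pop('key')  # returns 5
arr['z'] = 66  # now {'level': 5, 'z': 66}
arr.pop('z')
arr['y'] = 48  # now {'level': 5, 'y': 48}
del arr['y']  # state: {'level': 5}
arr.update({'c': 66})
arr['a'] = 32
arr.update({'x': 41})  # {'level': 5, 'c': 66, 'a': 32, 'x': 41}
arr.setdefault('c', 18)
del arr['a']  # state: {'level': 5, 'c': 66, 'x': 41}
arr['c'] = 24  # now {'level': 5, 'c': 24, 'x': 41}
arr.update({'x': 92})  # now {'level': 5, 'c': 24, 'x': 92}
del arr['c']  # {'level': 5, 'x': 92}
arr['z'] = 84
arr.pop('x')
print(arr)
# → {'level': 5, 'z': 84}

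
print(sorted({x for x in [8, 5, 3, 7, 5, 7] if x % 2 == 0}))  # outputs [8]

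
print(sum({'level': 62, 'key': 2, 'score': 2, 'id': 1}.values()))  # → 67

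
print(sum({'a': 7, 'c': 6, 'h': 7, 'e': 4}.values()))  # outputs 24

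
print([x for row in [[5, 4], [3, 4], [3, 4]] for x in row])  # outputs [5, 4, 3, 4, 3, 4]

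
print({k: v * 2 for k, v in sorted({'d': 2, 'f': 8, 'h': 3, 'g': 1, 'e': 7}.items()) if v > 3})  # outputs {'e': 14, 'f': 16}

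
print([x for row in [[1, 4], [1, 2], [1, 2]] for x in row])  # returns [1, 4, 1, 2, 1, 2]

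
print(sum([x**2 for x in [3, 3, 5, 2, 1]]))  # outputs 48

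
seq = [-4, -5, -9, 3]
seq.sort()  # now [-9, -5, -4, 3]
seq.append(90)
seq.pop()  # 90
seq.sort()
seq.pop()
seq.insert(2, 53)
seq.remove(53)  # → [-9, -5, -4]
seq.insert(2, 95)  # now [-9, -5, 95, -4]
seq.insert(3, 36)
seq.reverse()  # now [-4, 36, 95, -5, -9]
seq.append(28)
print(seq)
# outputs [-4, 36, 95, -5, -9, 28]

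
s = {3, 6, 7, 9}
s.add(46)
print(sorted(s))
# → [3, 6, 7, 9, 46]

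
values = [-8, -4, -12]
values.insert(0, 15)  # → [15, -8, -4, -12]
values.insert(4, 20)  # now [15, -8, -4, -12, 20]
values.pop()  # 20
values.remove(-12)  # [15, -8, -4]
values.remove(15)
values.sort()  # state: [-8, -4]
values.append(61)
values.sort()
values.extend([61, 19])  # [-8, -4, 61, 61, 19]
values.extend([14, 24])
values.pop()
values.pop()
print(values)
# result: [-8, -4, 61, 61, 19]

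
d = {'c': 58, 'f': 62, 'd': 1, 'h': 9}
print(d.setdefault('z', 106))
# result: 106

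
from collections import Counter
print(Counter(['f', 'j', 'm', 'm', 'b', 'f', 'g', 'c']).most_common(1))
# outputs [('f', 2)]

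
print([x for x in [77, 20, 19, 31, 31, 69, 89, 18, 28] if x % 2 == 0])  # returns [20, 18, 28]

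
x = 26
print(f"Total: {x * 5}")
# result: Total: 130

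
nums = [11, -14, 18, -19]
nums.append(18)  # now [11, -14, 18, -19, 18]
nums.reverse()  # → [18, -19, 18, -14, 11]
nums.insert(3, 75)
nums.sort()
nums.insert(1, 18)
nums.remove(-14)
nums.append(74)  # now [-19, 18, 11, 18, 18, 75, 74]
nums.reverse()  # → [74, 75, 18, 18, 11, 18, -19]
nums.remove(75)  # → [74, 18, 18, 11, 18, -19]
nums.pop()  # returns -19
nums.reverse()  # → [18, 11, 18, 18, 74]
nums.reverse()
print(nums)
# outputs [74, 18, 18, 11, 18]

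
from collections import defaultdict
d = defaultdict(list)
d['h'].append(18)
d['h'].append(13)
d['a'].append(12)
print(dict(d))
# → {'h': [18, 13], 'a': [12]}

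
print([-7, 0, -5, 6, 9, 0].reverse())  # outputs None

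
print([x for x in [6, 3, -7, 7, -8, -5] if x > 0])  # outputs [6, 3, 7]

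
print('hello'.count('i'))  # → 0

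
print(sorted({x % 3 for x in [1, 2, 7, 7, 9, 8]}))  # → [0, 1, 2]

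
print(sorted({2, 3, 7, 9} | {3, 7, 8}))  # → [2, 3, 7, 8, 9]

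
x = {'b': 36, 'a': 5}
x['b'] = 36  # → {'b': 36, 'a': 5}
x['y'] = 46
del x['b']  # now {'a': 5, 'y': 46}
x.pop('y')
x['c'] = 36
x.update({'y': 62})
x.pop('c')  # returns 36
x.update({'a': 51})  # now {'a': 51, 'y': 62}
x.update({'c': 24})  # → {'a': 51, 'y': 62, 'c': 24}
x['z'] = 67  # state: {'a': 51, 'y': 62, 'c': 24, 'z': 67}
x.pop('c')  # 24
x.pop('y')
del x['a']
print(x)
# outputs {'z': 67}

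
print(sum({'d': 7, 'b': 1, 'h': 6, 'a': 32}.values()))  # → 46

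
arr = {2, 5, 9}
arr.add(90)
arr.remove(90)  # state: {2, 5, 9}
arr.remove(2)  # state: {5, 9}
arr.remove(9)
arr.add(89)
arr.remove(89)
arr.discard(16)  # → {5}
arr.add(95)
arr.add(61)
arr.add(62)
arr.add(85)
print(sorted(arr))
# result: [5, 61, 62, 85, 95]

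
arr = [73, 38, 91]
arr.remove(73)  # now [38, 91]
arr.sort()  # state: [38, 91]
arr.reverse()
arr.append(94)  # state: [91, 38, 94]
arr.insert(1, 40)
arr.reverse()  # [94, 38, 40, 91]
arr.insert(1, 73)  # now [94, 73, 38, 40, 91]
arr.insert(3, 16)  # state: [94, 73, 38, 16, 40, 91]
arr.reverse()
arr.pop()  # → 94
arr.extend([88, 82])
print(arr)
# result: [91, 40, 16, 38, 73, 88, 82]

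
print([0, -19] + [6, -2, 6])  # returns [0, -19, 6, -2, 6]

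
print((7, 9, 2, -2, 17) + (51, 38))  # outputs (7, 9, 2, -2, 17, 51, 38)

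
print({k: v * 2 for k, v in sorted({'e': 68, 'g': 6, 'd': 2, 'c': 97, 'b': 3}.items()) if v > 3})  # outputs {'c': 194, 'e': 136, 'g': 12}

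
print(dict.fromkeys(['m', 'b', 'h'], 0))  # {'m': 0, 'b': 0, 'h': 0}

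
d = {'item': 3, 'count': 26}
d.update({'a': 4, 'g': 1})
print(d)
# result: {'item': 3, 'count': 26, 'a': 4, 'g': 1}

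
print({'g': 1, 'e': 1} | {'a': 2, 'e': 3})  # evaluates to {'g': 1, 'e': 3, 'a': 2}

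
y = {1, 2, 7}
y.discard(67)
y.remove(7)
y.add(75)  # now {1, 2, 75}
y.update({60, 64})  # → {1, 2, 60, 64, 75}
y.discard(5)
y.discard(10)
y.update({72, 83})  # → {1, 2, 60, 64, 72, 75, 83}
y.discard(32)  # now {1, 2, 60, 64, 72, 75, 83}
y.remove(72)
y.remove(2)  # {1, 60, 64, 75, 83}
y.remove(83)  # {1, 60, 64, 75}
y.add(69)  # {1, 60, 64, 69, 75}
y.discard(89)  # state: {1, 60, 64, 69, 75}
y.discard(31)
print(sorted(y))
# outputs [1, 60, 64, 69, 75]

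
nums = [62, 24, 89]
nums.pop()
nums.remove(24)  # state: [62]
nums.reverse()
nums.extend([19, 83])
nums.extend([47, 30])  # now [62, 19, 83, 47, 30]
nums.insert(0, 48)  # [48, 62, 19, 83, 47, 30]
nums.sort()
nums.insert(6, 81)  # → [19, 30, 47, 48, 62, 83, 81]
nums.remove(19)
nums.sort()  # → [30, 47, 48, 62, 81, 83]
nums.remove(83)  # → [30, 47, 48, 62, 81]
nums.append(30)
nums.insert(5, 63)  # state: [30, 47, 48, 62, 81, 63, 30]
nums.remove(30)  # [47, 48, 62, 81, 63, 30]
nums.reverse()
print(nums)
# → [30, 63, 81, 62, 48, 47]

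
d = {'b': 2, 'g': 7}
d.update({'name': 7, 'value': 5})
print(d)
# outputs {'b': 2, 'g': 7, 'name': 7, 'value': 5}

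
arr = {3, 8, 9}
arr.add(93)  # {3, 8, 9, 93}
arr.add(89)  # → {3, 8, 9, 89, 93}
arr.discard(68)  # {3, 8, 9, 89, 93}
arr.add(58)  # {3, 8, 9, 58, 89, 93}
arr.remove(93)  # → {3, 8, 9, 58, 89}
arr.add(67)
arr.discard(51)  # {3, 8, 9, 58, 67, 89}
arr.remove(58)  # {3, 8, 9, 67, 89}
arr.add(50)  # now {3, 8, 9, 50, 67, 89}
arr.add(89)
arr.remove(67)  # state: {3, 8, 9, 50, 89}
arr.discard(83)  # {3, 8, 9, 50, 89}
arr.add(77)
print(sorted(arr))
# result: [3, 8, 9, 50, 77, 89]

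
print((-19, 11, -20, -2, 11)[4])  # 11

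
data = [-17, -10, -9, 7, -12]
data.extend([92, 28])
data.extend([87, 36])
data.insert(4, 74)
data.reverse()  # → [36, 87, 28, 92, -12, 74, 7, -9, -10, -17]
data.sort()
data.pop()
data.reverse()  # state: [87, 74, 36, 28, 7, -9, -10, -12, -17]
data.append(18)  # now [87, 74, 36, 28, 7, -9, -10, -12, -17, 18]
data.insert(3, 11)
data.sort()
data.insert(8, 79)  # [-17, -12, -10, -9, 7, 11, 18, 28, 79, 36, 74, 87]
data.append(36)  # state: [-17, -12, -10, -9, 7, 11, 18, 28, 79, 36, 74, 87, 36]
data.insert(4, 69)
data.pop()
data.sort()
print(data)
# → [-17, -12, -10, -9, 7, 11, 18, 28, 36, 69, 74, 79, 87]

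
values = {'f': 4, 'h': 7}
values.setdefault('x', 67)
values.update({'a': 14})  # {'f': 4, 'h': 7, 'x': 67, 'a': 14}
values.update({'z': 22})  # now {'f': 4, 'h': 7, 'x': 67, 'a': 14, 'z': 22}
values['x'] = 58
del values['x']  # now {'f': 4, 'h': 7, 'a': 14, 'z': 22}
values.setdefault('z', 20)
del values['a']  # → {'f': 4, 'h': 7, 'z': 22}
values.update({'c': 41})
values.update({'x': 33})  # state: {'f': 4, 'h': 7, 'z': 22, 'c': 41, 'x': 33}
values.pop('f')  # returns 4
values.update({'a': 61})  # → {'h': 7, 'z': 22, 'c': 41, 'x': 33, 'a': 61}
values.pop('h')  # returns 7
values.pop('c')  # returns 41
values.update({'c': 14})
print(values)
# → {'z': 22, 'x': 33, 'a': 61, 'c': 14}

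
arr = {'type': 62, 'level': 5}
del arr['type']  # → {'level': 5}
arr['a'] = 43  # {'level': 5, 'a': 43}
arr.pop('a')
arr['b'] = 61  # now {'level': 5, 'b': 61}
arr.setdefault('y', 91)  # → 91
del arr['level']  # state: {'b': 61, 'y': 91}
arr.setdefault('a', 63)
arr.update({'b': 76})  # {'b': 76, 'y': 91, 'a': 63}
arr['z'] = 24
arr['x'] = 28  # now {'b': 76, 'y': 91, 'a': 63, 'z': 24, 'x': 28}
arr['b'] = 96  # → {'b': 96, 'y': 91, 'a': 63, 'z': 24, 'x': 28}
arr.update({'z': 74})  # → {'b': 96, 'y': 91, 'a': 63, 'z': 74, 'x': 28}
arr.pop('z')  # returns 74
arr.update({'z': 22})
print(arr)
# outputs {'b': 96, 'y': 91, 'a': 63, 'x': 28, 'z': 22}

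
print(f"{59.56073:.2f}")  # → 59.56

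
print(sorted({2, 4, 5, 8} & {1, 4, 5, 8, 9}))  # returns [4, 5, 8]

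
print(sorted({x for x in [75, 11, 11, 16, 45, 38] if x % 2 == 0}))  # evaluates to [16, 38]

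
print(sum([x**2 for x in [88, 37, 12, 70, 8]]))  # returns 14221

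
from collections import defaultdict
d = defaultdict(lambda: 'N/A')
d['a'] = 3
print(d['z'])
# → N/A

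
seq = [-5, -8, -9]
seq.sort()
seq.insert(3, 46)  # [-9, -8, -5, 46]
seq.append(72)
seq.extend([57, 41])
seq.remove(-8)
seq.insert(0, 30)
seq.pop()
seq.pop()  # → 57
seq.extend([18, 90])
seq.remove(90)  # [30, -9, -5, 46, 72, 18]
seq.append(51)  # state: [30, -9, -5, 46, 72, 18, 51]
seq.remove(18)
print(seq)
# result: [30, -9, -5, 46, 72, 51]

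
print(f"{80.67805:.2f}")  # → 80.68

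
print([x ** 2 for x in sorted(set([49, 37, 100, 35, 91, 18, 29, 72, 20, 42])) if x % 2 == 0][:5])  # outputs [324, 400, 1764, 5184, 10000]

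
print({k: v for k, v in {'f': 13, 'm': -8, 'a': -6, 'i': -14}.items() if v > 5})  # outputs {'f': 13}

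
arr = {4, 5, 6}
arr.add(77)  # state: {4, 5, 6, 77}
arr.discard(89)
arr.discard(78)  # {4, 5, 6, 77}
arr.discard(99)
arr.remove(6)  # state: {4, 5, 77}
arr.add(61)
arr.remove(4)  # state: {5, 61, 77}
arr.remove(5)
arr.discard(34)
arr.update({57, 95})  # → {57, 61, 77, 95}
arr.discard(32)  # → {57, 61, 77, 95}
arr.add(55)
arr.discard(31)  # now {55, 57, 61, 77, 95}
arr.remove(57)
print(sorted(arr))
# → [55, 61, 77, 95]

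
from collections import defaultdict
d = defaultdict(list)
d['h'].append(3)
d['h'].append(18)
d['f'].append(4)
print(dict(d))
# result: {'h': [3, 18], 'f': [4]}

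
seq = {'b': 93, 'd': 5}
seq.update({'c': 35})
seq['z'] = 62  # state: {'b': 93, 'd': 5, 'c': 35, 'z': 62}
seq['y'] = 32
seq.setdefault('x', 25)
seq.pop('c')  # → 35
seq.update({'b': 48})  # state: {'b': 48, 'd': 5, 'z': 62, 'y': 32, 'x': 25}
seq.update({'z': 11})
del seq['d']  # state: {'b': 48, 'z': 11, 'y': 32, 'x': 25}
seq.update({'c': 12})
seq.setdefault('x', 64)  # 25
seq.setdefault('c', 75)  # 12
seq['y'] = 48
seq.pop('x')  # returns 25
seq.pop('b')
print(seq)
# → {'z': 11, 'y': 48, 'c': 12}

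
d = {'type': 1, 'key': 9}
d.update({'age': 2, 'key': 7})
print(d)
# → {'type': 1, 'key': 7, 'age': 2}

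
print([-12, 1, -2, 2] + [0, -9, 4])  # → [-12, 1, -2, 2, 0, -9, 4]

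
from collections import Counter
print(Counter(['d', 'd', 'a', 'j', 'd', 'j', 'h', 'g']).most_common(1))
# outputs [('d', 3)]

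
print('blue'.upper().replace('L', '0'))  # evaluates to B0UE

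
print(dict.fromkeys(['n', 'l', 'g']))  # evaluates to {'n': None, 'l': None, 'g': None}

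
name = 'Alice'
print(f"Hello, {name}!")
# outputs Hello, Alice!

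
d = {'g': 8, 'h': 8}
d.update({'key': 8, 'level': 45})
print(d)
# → {'g': 8, 'h': 8, 'key': 8, 'level': 45}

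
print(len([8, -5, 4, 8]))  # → 4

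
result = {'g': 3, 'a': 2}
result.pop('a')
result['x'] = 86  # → {'g': 3, 'x': 86}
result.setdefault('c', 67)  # 67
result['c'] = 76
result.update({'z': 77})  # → {'g': 3, 'x': 86, 'c': 76, 'z': 77}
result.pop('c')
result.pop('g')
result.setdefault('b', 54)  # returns 54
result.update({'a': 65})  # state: {'x': 86, 'z': 77, 'b': 54, 'a': 65}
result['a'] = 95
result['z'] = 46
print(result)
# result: {'x': 86, 'z': 46, 'b': 54, 'a': 95}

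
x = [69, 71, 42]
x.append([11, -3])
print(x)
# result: [69, 71, 42, [11, -3]]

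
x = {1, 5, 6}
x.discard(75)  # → {1, 5, 6}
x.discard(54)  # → {1, 5, 6}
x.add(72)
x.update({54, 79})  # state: {1, 5, 6, 54, 72, 79}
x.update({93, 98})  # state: {1, 5, 6, 54, 72, 79, 93, 98}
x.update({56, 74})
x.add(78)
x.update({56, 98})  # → {1, 5, 6, 54, 56, 72, 74, 78, 79, 93, 98}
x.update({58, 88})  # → {1, 5, 6, 54, 56, 58, 72, 74, 78, 79, 88, 93, 98}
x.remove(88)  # {1, 5, 6, 54, 56, 58, 72, 74, 78, 79, 93, 98}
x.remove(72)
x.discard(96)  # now {1, 5, 6, 54, 56, 58, 74, 78, 79, 93, 98}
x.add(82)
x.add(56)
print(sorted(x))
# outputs [1, 5, 6, 54, 56, 58, 74, 78, 79, 82, 93, 98]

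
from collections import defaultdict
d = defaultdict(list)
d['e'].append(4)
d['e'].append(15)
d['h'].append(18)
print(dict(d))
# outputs {'e': [4, 15], 'h': [18]}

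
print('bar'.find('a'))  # 1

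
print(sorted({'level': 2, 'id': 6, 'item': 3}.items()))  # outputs [('id', 6), ('item', 3), ('level', 2)]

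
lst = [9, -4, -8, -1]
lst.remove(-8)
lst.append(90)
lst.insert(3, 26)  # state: [9, -4, -1, 26, 90]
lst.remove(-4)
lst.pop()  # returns 90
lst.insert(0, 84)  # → [84, 9, -1, 26]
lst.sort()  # [-1, 9, 26, 84]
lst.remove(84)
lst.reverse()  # [26, 9, -1]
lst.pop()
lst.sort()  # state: [9, 26]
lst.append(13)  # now [9, 26, 13]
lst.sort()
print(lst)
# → [9, 13, 26]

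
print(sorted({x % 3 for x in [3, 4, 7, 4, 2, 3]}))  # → [0, 1, 2]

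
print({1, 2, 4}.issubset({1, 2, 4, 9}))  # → True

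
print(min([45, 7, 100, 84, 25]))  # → 7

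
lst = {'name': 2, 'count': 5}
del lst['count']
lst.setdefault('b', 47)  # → 47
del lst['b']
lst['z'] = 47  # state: {'name': 2, 'z': 47}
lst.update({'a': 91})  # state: {'name': 2, 'z': 47, 'a': 91}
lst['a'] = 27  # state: {'name': 2, 'z': 47, 'a': 27}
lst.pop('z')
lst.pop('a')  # 27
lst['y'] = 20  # {'name': 2, 'y': 20}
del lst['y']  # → {'name': 2}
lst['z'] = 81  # {'name': 2, 'z': 81}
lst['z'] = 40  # {'name': 2, 'z': 40}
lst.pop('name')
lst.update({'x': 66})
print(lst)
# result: {'z': 40, 'x': 66}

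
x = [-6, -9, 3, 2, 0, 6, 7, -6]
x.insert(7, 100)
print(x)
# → [-6, -9, 3, 2, 0, 6, 7, 100, -6]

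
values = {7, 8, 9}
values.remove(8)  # {7, 9}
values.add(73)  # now {7, 9, 73}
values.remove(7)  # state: {9, 73}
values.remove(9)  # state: {73}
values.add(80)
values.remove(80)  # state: {73}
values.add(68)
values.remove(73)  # {68}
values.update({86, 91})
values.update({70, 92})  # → {68, 70, 86, 91, 92}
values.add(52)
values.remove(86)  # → {52, 68, 70, 91, 92}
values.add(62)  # {52, 62, 68, 70, 91, 92}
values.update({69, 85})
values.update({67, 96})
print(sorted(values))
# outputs [52, 62, 67, 68, 69, 70, 85, 91, 92, 96]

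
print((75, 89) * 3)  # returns (75, 89, 75, 89, 75, 89)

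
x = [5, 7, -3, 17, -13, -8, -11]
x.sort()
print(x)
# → [-13, -11, -8, -3, 5, 7, 17]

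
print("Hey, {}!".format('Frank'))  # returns Hey, Frank!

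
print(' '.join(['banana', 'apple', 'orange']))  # banana apple orange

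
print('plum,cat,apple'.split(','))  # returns ['plum', 'cat', 'apple']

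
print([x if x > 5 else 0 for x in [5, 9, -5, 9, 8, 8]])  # [0, 9, 0, 9, 8, 8]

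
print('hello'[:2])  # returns he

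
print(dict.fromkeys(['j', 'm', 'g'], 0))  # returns {'j': 0, 'm': 0, 'g': 0}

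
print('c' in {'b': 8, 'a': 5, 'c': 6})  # True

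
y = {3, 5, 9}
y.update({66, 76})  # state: {3, 5, 9, 66, 76}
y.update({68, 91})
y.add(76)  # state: {3, 5, 9, 66, 68, 76, 91}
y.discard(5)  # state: {3, 9, 66, 68, 76, 91}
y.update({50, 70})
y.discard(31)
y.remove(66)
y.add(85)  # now {3, 9, 50, 68, 70, 76, 85, 91}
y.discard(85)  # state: {3, 9, 50, 68, 70, 76, 91}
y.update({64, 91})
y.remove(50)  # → {3, 9, 64, 68, 70, 76, 91}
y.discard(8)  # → {3, 9, 64, 68, 70, 76, 91}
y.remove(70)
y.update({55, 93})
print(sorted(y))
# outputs [3, 9, 55, 64, 68, 76, 91, 93]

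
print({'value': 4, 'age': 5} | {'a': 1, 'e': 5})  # {'value': 4, 'age': 5, 'a': 1, 'e': 5}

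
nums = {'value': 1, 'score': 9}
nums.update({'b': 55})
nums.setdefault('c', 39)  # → 39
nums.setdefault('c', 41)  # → 39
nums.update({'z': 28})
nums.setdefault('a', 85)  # 85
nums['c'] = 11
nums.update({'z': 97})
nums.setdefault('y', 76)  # 76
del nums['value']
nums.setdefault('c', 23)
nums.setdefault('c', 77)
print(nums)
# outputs {'score': 9, 'b': 55, 'c': 11, 'z': 97, 'a': 85, 'y': 76}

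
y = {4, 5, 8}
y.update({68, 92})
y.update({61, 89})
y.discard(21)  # {4, 5, 8, 61, 68, 89, 92}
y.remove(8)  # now {4, 5, 61, 68, 89, 92}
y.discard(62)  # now {4, 5, 61, 68, 89, 92}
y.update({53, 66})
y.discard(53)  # {4, 5, 61, 66, 68, 89, 92}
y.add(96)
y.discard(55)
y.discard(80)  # {4, 5, 61, 66, 68, 89, 92, 96}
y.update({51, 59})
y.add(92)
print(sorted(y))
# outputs [4, 5, 51, 59, 61, 66, 68, 89, 92, 96]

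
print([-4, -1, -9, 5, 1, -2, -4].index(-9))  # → 2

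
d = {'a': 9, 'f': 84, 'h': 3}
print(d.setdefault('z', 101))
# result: 101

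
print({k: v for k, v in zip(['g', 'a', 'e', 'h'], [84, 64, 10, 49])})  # {'g': 84, 'a': 64, 'e': 10, 'h': 49}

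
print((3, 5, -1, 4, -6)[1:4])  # (5, -1, 4)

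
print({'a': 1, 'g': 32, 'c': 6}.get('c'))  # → 6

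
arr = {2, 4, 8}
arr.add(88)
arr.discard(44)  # {2, 4, 8, 88}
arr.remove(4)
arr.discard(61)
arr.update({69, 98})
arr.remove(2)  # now {8, 69, 88, 98}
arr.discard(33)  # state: {8, 69, 88, 98}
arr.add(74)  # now {8, 69, 74, 88, 98}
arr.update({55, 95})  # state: {8, 55, 69, 74, 88, 95, 98}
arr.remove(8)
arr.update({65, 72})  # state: {55, 65, 69, 72, 74, 88, 95, 98}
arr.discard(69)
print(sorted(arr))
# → [55, 65, 72, 74, 88, 95, 98]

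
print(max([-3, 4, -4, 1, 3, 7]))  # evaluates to 7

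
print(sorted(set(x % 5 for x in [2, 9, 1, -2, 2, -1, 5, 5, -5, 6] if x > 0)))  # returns [0, 1, 2, 4]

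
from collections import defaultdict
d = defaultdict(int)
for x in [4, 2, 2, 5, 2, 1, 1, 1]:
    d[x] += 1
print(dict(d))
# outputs {4: 1, 2: 3, 5: 1, 1: 3}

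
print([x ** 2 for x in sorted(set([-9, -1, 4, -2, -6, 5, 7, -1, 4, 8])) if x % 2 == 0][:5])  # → [36, 4, 16, 64]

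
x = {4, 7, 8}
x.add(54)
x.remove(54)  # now {4, 7, 8}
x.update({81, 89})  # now {4, 7, 8, 81, 89}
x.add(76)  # {4, 7, 8, 76, 81, 89}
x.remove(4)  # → {7, 8, 76, 81, 89}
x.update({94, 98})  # {7, 8, 76, 81, 89, 94, 98}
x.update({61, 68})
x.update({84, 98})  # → {7, 8, 61, 68, 76, 81, 84, 89, 94, 98}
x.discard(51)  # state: {7, 8, 61, 68, 76, 81, 84, 89, 94, 98}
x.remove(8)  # {7, 61, 68, 76, 81, 84, 89, 94, 98}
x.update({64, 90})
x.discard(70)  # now {7, 61, 64, 68, 76, 81, 84, 89, 90, 94, 98}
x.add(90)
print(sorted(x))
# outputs [7, 61, 64, 68, 76, 81, 84, 89, 90, 94, 98]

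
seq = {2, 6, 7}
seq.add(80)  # {2, 6, 7, 80}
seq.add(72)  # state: {2, 6, 7, 72, 80}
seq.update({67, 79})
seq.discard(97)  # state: {2, 6, 7, 67, 72, 79, 80}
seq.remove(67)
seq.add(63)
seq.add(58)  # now {2, 6, 7, 58, 63, 72, 79, 80}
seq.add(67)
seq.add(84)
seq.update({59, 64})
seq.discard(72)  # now {2, 6, 7, 58, 59, 63, 64, 67, 79, 80, 84}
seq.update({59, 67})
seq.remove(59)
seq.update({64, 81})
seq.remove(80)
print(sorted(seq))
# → [2, 6, 7, 58, 63, 64, 67, 79, 81, 84]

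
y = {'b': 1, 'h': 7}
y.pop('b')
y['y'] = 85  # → {'h': 7, 'y': 85}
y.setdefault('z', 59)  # 59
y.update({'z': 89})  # {'h': 7, 'y': 85, 'z': 89}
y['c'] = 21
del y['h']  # {'y': 85, 'z': 89, 'c': 21}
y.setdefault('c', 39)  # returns 21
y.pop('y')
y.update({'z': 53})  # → {'z': 53, 'c': 21}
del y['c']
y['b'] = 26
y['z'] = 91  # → {'z': 91, 'b': 26}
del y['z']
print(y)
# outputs {'b': 26}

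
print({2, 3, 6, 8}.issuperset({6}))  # True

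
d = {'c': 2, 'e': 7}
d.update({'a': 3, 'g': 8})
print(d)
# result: {'c': 2, 'e': 7, 'a': 3, 'g': 8}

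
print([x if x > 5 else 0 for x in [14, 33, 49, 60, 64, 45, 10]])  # [14, 33, 49, 60, 64, 45, 10]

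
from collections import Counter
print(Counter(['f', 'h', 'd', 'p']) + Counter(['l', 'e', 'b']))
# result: Counter({'f': 1, 'h': 1, 'd': 1, 'p': 1, 'l': 1, 'e': 1, 'b': 1})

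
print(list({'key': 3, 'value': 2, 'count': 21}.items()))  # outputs [('key', 3), ('value', 2), ('count', 21)]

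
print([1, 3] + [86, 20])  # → [1, 3, 86, 20]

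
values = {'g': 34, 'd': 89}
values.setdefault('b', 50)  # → 50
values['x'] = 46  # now {'g': 34, 'd': 89, 'b': 50, 'x': 46}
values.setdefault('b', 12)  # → 50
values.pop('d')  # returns 89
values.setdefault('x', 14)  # 46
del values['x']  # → {'g': 34, 'b': 50}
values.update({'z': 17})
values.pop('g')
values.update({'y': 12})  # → {'b': 50, 'z': 17, 'y': 12}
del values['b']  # {'z': 17, 'y': 12}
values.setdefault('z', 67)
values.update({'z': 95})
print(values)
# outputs {'z': 95, 'y': 12}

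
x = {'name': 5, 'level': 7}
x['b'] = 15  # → {'name': 5, 'level': 7, 'b': 15}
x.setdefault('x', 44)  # 44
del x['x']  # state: {'name': 5, 'level': 7, 'b': 15}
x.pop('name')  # 5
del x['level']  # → {'b': 15}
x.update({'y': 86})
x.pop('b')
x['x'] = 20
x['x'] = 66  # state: {'y': 86, 'x': 66}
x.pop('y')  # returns 86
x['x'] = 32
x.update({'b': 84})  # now {'x': 32, 'b': 84}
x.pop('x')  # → 32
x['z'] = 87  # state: {'b': 84, 'z': 87}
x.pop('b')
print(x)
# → {'z': 87}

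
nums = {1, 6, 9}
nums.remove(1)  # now {6, 9}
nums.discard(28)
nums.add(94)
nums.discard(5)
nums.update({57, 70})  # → {6, 9, 57, 70, 94}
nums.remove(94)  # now {6, 9, 57, 70}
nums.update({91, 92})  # {6, 9, 57, 70, 91, 92}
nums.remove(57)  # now {6, 9, 70, 91, 92}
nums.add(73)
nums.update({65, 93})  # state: {6, 9, 65, 70, 73, 91, 92, 93}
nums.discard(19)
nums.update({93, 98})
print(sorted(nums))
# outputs [6, 9, 65, 70, 73, 91, 92, 93, 98]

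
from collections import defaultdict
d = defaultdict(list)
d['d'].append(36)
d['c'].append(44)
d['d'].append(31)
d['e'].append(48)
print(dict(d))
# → {'d': [36, 31], 'c': [44], 'e': [48]}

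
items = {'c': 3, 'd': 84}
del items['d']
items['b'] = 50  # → {'c': 3, 'b': 50}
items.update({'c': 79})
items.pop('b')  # 50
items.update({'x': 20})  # {'c': 79, 'x': 20}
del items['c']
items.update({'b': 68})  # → {'x': 20, 'b': 68}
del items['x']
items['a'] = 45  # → {'b': 68, 'a': 45}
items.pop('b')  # 68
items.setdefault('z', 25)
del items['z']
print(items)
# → {'a': 45}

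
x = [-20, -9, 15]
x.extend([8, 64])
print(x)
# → [-20, -9, 15, 8, 64]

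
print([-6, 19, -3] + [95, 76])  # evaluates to [-6, 19, -3, 95, 76]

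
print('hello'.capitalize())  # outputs Hello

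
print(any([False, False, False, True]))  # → True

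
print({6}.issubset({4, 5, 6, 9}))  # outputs True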